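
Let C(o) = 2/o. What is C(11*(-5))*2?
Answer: -4/55 ≈ -0.072727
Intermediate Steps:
C(11*(-5))*2 = (2/((11*(-5))))*2 = (2/(-55))*2 = (2*(-1/55))*2 = -2/55*2 = -4/55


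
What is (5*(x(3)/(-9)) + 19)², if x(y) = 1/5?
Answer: 28900/81 ≈ 356.79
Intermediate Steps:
x(y) = ⅕
(5*(x(3)/(-9)) + 19)² = (5*((⅕)/(-9)) + 19)² = (5*((⅕)*(-⅑)) + 19)² = (5*(-1/45) + 19)² = (-⅑ + 19)² = (170/9)² = 28900/81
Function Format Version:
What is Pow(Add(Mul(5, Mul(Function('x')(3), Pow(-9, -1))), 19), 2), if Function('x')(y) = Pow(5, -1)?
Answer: Rational(28900, 81) ≈ 356.79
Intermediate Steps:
Function('x')(y) = Rational(1, 5)
Pow(Add(Mul(5, Mul(Function('x')(3), Pow(-9, -1))), 19), 2) = Pow(Add(Mul(5, Mul(Rational(1, 5), Pow(-9, -1))), 19), 2) = Pow(Add(Mul(5, Mul(Rational(1, 5), Rational(-1, 9))), 19), 2) = Pow(Add(Mul(5, Rational(-1, 45)), 19), 2) = Pow(Add(Rational(-1, 9), 19), 2) = Pow(Rational(170, 9), 2) = Rational(28900, 81)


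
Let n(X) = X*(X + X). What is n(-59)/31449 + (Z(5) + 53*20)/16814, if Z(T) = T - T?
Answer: 75197504/264391743 ≈ 0.28442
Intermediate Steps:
Z(T) = 0
n(X) = 2*X**2 (n(X) = X*(2*X) = 2*X**2)
n(-59)/31449 + (Z(5) + 53*20)/16814 = (2*(-59)**2)/31449 + (0 + 53*20)/16814 = (2*3481)*(1/31449) + (0 + 1060)*(1/16814) = 6962*(1/31449) + 1060*(1/16814) = 6962/31449 + 530/8407 = 75197504/264391743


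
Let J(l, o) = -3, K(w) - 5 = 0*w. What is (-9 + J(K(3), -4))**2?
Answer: 144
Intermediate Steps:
K(w) = 5 (K(w) = 5 + 0*w = 5 + 0 = 5)
(-9 + J(K(3), -4))**2 = (-9 - 3)**2 = (-12)**2 = 144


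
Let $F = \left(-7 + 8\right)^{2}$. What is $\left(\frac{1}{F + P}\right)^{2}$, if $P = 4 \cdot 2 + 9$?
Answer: $\frac{1}{324} \approx 0.0030864$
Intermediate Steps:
$F = 1$ ($F = 1^{2} = 1$)
$P = 17$ ($P = 8 + 9 = 17$)
$\left(\frac{1}{F + P}\right)^{2} = \left(\frac{1}{1 + 17}\right)^{2} = \left(\frac{1}{18}\right)^{2} = \frac{1}{324}$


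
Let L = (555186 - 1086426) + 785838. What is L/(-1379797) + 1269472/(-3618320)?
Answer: -167051918284/312034192565 ≈ -0.53536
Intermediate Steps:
L = 254598 (L = -531240 + 785838 = 254598)
L/(-1379797) + 1269472/(-3618320) = 254598/(-1379797) + 1269472/(-3618320) = 254598*(-1/1379797) + 1269472*(-1/3618320) = -254598/1379797 - 79342/226145 = -167051918284/312034192565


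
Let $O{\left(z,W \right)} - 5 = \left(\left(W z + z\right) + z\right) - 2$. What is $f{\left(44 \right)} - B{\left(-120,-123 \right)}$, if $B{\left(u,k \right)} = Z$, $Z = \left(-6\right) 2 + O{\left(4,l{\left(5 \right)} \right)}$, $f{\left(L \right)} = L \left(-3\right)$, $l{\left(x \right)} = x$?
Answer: $-151$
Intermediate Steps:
$f{\left(L \right)} = - 3 L$
$O{\left(z,W \right)} = 3 + 2 z + W z$ ($O{\left(z,W \right)} = 5 - \left(2 - 2 z - W z\right) = 5 + \left(-2 + 2 z + W z\right) = 3 + 2 z + W z$)
$Z = 19$ ($Z = \left(-6\right) 2 + \left(3 + 2 \cdot 4 + 5 \cdot 4\right) = -12 + \left(3 + 8 + 20\right) = -12 + 31 = 19$)
$B{\left(u,k \right)} = 19$
$f{\left(44 \right)} - B{\left(-120,-123 \right)} = \left(-3\right) 44 - 19 = -132 - 19 = -151$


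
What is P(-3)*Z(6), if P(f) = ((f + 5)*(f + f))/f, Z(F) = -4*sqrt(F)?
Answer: -16*sqrt(6) ≈ -39.192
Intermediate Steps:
P(f) = 10 + 2*f (P(f) = ((5 + f)*(2*f))/f = (2*f*(5 + f))/f = 10 + 2*f)
P(-3)*Z(6) = (10 + 2*(-3))*(-4*sqrt(6)) = (10 - 6)*(-4*sqrt(6)) = 4*(-4*sqrt(6)) = -16*sqrt(6)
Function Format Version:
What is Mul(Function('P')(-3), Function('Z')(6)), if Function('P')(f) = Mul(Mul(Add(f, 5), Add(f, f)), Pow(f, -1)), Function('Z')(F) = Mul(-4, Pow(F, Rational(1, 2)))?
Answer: Mul(-16, Pow(6, Rational(1, 2))) ≈ -39.192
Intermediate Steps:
Function('P')(f) = Add(10, Mul(2, f)) (Function('P')(f) = Mul(Mul(Add(5, f), Mul(2, f)), Pow(f, -1)) = Mul(Mul(2, f, Add(5, f)), Pow(f, -1)) = Add(10, Mul(2, f)))
Mul(Function('P')(-3), Function('Z')(6)) = Mul(Add(10, Mul(2, -3)), Mul(-4, Pow(6, Rational(1, 2)))) = Mul(Add(10, -6), Mul(-4, Pow(6, Rational(1, 2)))) = Mul(4, Mul(-4, Pow(6, Rational(1, 2)))) = Mul(-16, Pow(6, Rational(1, 2)))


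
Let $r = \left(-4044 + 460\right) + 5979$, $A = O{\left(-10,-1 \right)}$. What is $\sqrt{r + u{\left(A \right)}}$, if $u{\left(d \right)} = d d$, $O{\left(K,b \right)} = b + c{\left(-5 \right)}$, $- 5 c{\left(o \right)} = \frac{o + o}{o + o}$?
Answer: $\frac{\sqrt{59911}}{5} \approx 48.953$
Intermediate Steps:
$c{\left(o \right)} = - \frac{1}{5}$ ($c{\left(o \right)} = - \frac{\left(o + o\right) \frac{1}{o + o}}{5} = - \frac{2 o \frac{1}{2 o}}{5} = \left(- \frac{1}{5}\right) 1 = - \frac{1}{5}$)
$O{\left(K,b \right)} = - \frac{1}{5} + b$ ($O{\left(K,b \right)} = b - \frac{1}{5} = - \frac{1}{5} + b$)
$A = - \frac{6}{5}$ ($A = - \frac{1}{5} - 1 = - \frac{6}{5} \approx -1.2$)
$r = 2395$ ($r = -3584 + 5979 = 2395$)
$u{\left(d \right)} = d^{2}$
$\sqrt{r + u{\left(A \right)}} = \sqrt{2395 + \left(- \frac{6}{5}\right)^{2}} = \sqrt{2395 + \frac{36}{25}} = \sqrt{\frac{59911}{25}} = \frac{\sqrt{59911}}{5}$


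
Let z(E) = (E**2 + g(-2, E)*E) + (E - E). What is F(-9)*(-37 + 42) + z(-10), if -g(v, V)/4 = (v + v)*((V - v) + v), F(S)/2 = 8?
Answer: 1780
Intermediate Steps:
F(S) = 16 (F(S) = 2*8 = 16)
g(v, V) = -8*V*v (g(v, V) = -4*(v + v)*((V - v) + v) = -4*2*v*V = -8*V*v)
z(E) = 17*E**2 (z(E) = (E**2 + (-8*E*(-2))*E) + (E - E) = (E**2 + (16*E)*E) + 0 = (E**2 + 16*E**2) + 0 = 17*E**2 + 0 = 17*E**2)
F(-9)*(-37 + 42) + z(-10) = 16*(-37 + 42) + 17*(-10)**2 = 16*5 + 17*100 = 80 + 1700 = 1780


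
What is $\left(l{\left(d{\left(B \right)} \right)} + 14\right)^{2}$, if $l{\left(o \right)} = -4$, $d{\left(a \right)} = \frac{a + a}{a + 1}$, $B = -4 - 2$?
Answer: $100$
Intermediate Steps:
$B = -6$ ($B = -4 - 2 = -6$)
$d{\left(a \right)} = \frac{2 a}{1 + a}$
$\left(l{\left(d{\left(B \right)} \right)} + 14\right)^{2} = \left(-4 + 14\right)^{2} = 10^{2} = 100$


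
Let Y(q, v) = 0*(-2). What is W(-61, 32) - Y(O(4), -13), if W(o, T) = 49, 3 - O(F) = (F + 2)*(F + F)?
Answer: 49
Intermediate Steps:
O(F) = 3 - 2*F*(2 + F) (O(F) = 3 - (F + 2)*(F + F) = 3 - (2 + F)*2*F = 3 - 2*F*(2 + F))
Y(q, v) = 0
W(-61, 32) - Y(O(4), -13) = 49 - 1*0 = 49 + 0 = 49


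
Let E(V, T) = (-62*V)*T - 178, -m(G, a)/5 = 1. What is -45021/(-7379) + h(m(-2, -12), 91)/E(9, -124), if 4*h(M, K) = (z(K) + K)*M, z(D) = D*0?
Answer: 12424959731/2037017224 ≈ 6.0996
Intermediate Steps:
m(G, a) = -5 (m(G, a) = -5*1 = -5)
E(V, T) = -178 - 62*T*V (E(V, T) = -62*T*V - 178 = -178 - 62*T*V)
z(D) = 0
h(M, K) = K*M/4 (h(M, K) = ((0 + K)*M)/4 = (K*M)/4 = K*M/4)
-45021/(-7379) + h(m(-2, -12), 91)/E(9, -124) = -45021/(-7379) + ((¼)*91*(-5))/(-178 - 62*(-124)*9) = -45021*(-1/7379) - 455/(4*(-178 + 69192)) = 45021/7379 - 455/4/69014 = 45021/7379 - 455/4*1/69014 = 45021/7379 - 455/276056 = 12424959731/2037017224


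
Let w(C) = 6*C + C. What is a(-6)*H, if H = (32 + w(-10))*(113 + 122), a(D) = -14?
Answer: 125020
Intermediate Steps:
w(C) = 7*C
H = -8930 (H = (32 + 7*(-10))*(113 + 122) = (32 - 70)*235 = -38*235 = -8930)
a(-6)*H = -14*(-8930) = 125020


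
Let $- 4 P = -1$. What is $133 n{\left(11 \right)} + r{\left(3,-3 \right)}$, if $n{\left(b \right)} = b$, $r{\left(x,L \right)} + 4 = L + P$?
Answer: $\frac{5825}{4} \approx 1456.3$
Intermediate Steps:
$P = \frac{1}{4}$ ($P = \left(- \frac{1}{4}\right) \left(-1\right) = \frac{1}{4} \approx 0.25$)
$r{\left(x,L \right)} = - \frac{15}{4} + L$ ($r{\left(x,L \right)} = -4 + \left(L + \frac{1}{4}\right) = -4 + \left(\frac{1}{4} + L\right) = - \frac{15}{4} + L$)
$133 n{\left(11 \right)} + r{\left(3,-3 \right)} = 133 \cdot 11 - \frac{27}{4} = 1463 - \frac{27}{4} = \frac{5825}{4}$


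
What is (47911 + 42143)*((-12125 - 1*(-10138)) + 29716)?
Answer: 2497107366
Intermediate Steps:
(47911 + 42143)*((-12125 - 1*(-10138)) + 29716) = 90054*((-12125 + 10138) + 29716) = 90054*(-1987 + 29716) = 90054*27729 = 2497107366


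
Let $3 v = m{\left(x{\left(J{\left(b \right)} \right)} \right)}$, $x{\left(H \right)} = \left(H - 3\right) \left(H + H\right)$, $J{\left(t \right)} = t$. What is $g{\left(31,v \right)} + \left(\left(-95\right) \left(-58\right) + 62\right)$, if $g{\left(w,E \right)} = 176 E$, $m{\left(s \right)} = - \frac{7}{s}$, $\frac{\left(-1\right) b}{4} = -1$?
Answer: $\frac{16562}{3} \approx 5520.7$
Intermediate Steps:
$b = 4$ ($b = \left(-4\right) \left(-1\right) = 4$)
$x{\left(H \right)} = 2 H \left(-3 + H\right)$ ($x{\left(H \right)} = \left(-3 + H\right) 2 H = 2 H \left(-3 + H\right)$)
$v = - \frac{7}{24}$ ($v = \frac{\left(-7\right) \frac{1}{2 \cdot 4 \left(-3 + 4\right)}}{3} = \frac{\left(-7\right) \frac{1}{2 \cdot 4 \cdot 1}}{3} = \frac{\left(-7\right) \frac{1}{8}}{3} = \frac{1}{3} \left(- \frac{7}{8}\right) = - \frac{7}{24} \approx -0.29167$)
$g{\left(31,v \right)} + \left(\left(-95\right) \left(-58\right) + 62\right) = 176 \left(- \frac{7}{24}\right) + \left(\left(-95\right) \left(-58\right) + 62\right) = - \frac{154}{3} + \left(5510 + 62\right) = - \frac{154}{3} + 5572 = \frac{16562}{3}$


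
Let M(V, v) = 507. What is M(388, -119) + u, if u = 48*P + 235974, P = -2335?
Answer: 124401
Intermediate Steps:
u = 123894 (u = 48*(-2335) + 235974 = -112080 + 235974 = 123894)
M(388, -119) + u = 507 + 123894 = 124401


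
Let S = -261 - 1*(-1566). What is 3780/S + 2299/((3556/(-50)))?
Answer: -1517423/51562 ≈ -29.429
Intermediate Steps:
S = 1305 (S = -261 + 1566 = 1305)
3780/S + 2299/((3556/(-50))) = 3780/1305 + 2299/((3556/(-50))) = 3780*(1/1305) + 2299/((3556*(-1/50))) = 84/29 + 2299/(-1778/25) = 84/29 + 2299*(-25/1778) = 84/29 - 57475/1778 = -1517423/51562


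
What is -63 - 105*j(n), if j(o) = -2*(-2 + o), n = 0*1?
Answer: -483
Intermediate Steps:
n = 0
j(o) = 4 - 2*o
-63 - 105*j(n) = -63 - 105*(4 - 2*0) = -63 - 105*(4 + 0) = -63 - 105*4 = -63 - 420 = -483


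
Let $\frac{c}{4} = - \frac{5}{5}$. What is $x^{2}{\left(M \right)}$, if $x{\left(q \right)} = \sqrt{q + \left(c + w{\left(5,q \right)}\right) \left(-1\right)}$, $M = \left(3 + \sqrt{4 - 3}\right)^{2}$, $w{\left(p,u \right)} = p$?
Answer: $15$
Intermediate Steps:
$c = -4$ ($c = 4 \left(- \frac{5}{5}\right) = 4 \left(\left(-5\right) \frac{1}{5}\right) = 4 \left(-1\right) = -4$)
$M = 16$ ($M = \left(3 + \sqrt{1}\right)^{2} = \left(3 + 1\right)^{2} = 4^{2} = 16$)
$x{\left(q \right)} = \sqrt{-1 + q}$ ($x{\left(q \right)} = \sqrt{q + \left(-4 + 5\right) \left(-1\right)} = \sqrt{q + 1 \left(-1\right)} = \sqrt{q - 1} = \sqrt{-1 + q}$)
$x^{2}{\left(M \right)} = \left(\sqrt{-1 + 16}\right)^{2} = \left(\sqrt{15}\right)^{2} = 15$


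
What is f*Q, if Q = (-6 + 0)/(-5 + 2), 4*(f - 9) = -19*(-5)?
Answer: 131/2 ≈ 65.500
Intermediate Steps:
f = 131/4 (f = 9 + (-19*(-5))/4 = 9 + (1/4)*95 = 9 + 95/4 = 131/4 ≈ 32.750)
Q = 2 (Q = -6/(-3) = -6*(-1/3) = 2)
f*Q = (131/4)*2 = 131/2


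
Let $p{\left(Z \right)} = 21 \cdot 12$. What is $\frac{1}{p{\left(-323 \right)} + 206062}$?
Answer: $\frac{1}{206314} \approx 4.847 \cdot 10^{-6}$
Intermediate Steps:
$p{\left(Z \right)} = 252$
$\frac{1}{p{\left(-323 \right)} + 206062} = \frac{1}{252 + 206062} = \frac{1}{206314}$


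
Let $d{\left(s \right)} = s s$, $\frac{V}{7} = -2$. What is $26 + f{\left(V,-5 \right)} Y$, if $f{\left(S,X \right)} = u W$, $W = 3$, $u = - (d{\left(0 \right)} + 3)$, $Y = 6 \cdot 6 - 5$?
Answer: $-253$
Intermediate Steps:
$V = -14$ ($V = 7 \left(-2\right) = -14$)
$d{\left(s \right)} = s^{2}$
$Y = 31$ ($Y = 36 - 5 = 31$)
$u = -3$ ($u = - (0^{2} + 3) = - (0 + 3) = \left(-1\right) 3 = -3$)
$f{\left(S,X \right)} = -9$ ($f{\left(S,X \right)} = \left(-3\right) 3 = -9$)
$26 + f{\left(V,-5 \right)} Y = 26 - 279 = -253$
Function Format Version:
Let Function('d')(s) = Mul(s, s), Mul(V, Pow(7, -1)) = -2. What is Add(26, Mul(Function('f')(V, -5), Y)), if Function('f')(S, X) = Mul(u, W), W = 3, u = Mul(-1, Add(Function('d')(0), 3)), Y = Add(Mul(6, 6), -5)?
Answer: -253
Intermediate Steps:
V = -14 (V = Mul(7, -2) = -14)
Function('d')(s) = Pow(s, 2)
Y = 31 (Y = Add(36, -5) = 31)
u = -3 (u = Mul(-1, Add(Pow(0, 2), 3)) = Mul(-1, Add(0, 3)) = Mul(-1, 3) = -3)
Function('f')(S, X) = -9 (Function('f')(S, X) = Mul(-3, 3) = -9)
Add(26, Mul(Function('f')(V, -5), Y)) = Add(26, Mul(-9, 31)) = Add(26, -279) = -253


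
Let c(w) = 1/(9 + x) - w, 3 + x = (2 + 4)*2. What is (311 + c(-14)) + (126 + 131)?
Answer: 10477/18 ≈ 582.06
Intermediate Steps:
x = 9 (x = -3 + (2 + 4)*2 = -3 + 6*2 = -3 + 12 = 9)
c(w) = 1/18 - w (c(w) = 1/(9 + 9) - w = 1/18 - w)
(311 + c(-14)) + (126 + 131) = (311 + (1/18 - 1*(-14))) + (126 + 131) = (311 + (1/18 + 14)) + 257 = (311 + 253/18) + 257 = 5851/18 + 257 = 10477/18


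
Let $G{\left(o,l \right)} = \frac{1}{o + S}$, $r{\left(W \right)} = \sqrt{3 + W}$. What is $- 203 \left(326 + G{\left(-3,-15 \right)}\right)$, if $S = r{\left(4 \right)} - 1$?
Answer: $- \frac{594790}{9} + \frac{203 \sqrt{7}}{9} \approx -66028.0$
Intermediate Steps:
$S = -1 + \sqrt{7}$ ($S = \sqrt{3 + 4} - 1 = \sqrt{7} - 1 = -1 + \sqrt{7} \approx 1.6458$)
$G{\left(o,l \right)} = \frac{1}{-1 + o + \sqrt{7}}$ ($G{\left(o,l \right)} = \frac{1}{o - \left(1 - \sqrt{7}\right)} = \frac{1}{-1 + o + \sqrt{7}}$)
$- 203 \left(326 + G{\left(-3,-15 \right)}\right) = - 203 \left(326 + \frac{1}{-1 - 3 + \sqrt{7}}\right) = - 203 \left(326 + \frac{1}{-4 + \sqrt{7}}\right) = -66178 - \frac{203}{-4 + \sqrt{7}}$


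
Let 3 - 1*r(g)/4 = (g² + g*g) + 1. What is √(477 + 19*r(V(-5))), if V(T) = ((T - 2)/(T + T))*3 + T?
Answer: I*√16233/5 ≈ 25.482*I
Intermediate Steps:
V(T) = T + 3*(-2 + T)/(2*T) (V(T) = ((-2 + T)/((2*T)))*3 + T = ((-2 + T)*(1/(2*T)))*3 + T = ((-2 + T)/(2*T))*3 + T = 3*(-2 + T)/(2*T) + T = T + 3*(-2 + T)/(2*T))
r(g) = 8 - 8*g² (r(g) = 12 - 4*((g² + g*g) + 1) = 12 - 4*((g² + g²) + 1) = 12 - 4*(2*g² + 1) = 12 - 4*(1 + 2*g²) = 12 + (-4 - 8*g²) = 8 - 8*g²)
√(477 + 19*r(V(-5))) = √(477 + 19*(8 - 8*(3/2 - 5 - 3/(-5))²)) = √(477 + 19*(8 - 8*(3/2 - 5 - 3*(-⅕))²)) = √(477 + 19*(8 - 8*(3/2 - 5 + ⅗)²)) = √(477 + 19*(8 - 8*(-29/10)²)) = √(477 + 19*(8 - 8*841/100)) = √(477 + 19*(8 - 1682/25)) = √(477 + 19*(-1482/25)) = √(477 - 28158/25) = √(-16233/25) = I*√16233/5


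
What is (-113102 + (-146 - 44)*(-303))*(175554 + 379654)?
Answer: -30831810656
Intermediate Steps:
(-113102 + (-146 - 44)*(-303))*(175554 + 379654) = (-113102 - 190*(-303))*555208 = (-113102 + 57570)*555208 = -55532*555208 = -30831810656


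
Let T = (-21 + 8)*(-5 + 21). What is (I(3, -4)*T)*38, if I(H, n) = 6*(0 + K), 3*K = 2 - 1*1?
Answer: -15808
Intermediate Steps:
T = -208 (T = -13*16 = -208)
K = ⅓ (K = (2 - 1*1)/3 = (2 - 1)/3 = (⅓)*1 = ⅓ ≈ 0.33333)
I(H, n) = 2 (I(H, n) = 6*(0 + ⅓) = 6*(⅓) = 2)
(I(3, -4)*T)*38 = (2*(-208))*38 = -416*38 = -15808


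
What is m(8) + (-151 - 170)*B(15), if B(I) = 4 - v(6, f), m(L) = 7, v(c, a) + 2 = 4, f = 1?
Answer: -635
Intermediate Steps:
v(c, a) = 2 (v(c, a) = -2 + 4 = 2)
B(I) = 2 (B(I) = 4 - 1*2 = 4 - 2 = 2)
m(8) + (-151 - 170)*B(15) = 7 + (-151 - 170)*2 = 7 - 321*2 = 7 - 642 = -635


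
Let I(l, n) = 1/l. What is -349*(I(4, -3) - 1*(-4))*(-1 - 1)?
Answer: 5933/2 ≈ 2966.5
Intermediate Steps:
-349*(I(4, -3) - 1*(-4))*(-1 - 1) = -349*(1/4 - 1*(-4))*(-1 - 1) = -349*(¼ + 4)*(-2) = -5933*(-2)/4 = -349*(-17/2) = 5933/2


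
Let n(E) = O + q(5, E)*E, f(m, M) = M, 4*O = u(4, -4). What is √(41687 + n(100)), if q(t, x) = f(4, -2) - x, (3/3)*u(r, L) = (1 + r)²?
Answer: 3*√13997/2 ≈ 177.46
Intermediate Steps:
u(r, L) = (1 + r)²
O = 25/4 (O = (1 + 4)²/4 = (¼)*5² = (¼)*25 = 25/4 ≈ 6.2500)
q(t, x) = -2 - x
n(E) = 25/4 + E*(-2 - E) (n(E) = 25/4 + (-2 - E)*E = 25/4 + E*(-2 - E))
√(41687 + n(100)) = √(41687 + (25/4 - 1*100*(2 + 100))) = √(41687 + (25/4 - 1*100*102)) = √(41687 + (25/4 - 10200)) = √(41687 - 40775/4) = √(125973/4) = 3*√13997/2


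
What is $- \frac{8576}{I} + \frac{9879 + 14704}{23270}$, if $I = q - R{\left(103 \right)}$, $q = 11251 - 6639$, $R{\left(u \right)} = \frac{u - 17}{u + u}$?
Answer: $- \frac{682945357}{850237470} \approx -0.80324$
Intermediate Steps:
$R{\left(u \right)} = \frac{-17 + u}{2 u}$
$q = 4612$ ($q = 11251 - 6639 = 4612$)
$I = \frac{474993}{103}$ ($I = 4612 - \frac{-17 + 103}{2 \cdot 103} = 4612 - \frac{1}{2} \cdot \frac{1}{103} \cdot 86 = 4612 - \frac{43}{103} = \frac{474993}{103} \approx 4611.6$)
$- \frac{8576}{I} + \frac{9879 + 14704}{23270} = - \frac{8576}{\frac{474993}{103}} + \frac{9879 + 14704}{23270} = \left(-8576\right) \frac{103}{474993} + 24583 \cdot \frac{1}{23270} = - \frac{883328}{474993} + \frac{1891}{1790} = - \frac{682945357}{850237470}$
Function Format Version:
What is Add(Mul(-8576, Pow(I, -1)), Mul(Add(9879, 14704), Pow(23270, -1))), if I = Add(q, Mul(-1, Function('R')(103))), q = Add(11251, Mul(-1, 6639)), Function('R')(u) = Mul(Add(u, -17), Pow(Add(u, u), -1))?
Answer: Rational(-682945357, 850237470) ≈ -0.80324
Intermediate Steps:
Function('R')(u) = Mul(Rational(1, 2), Pow(u, -1), Add(-17, u)) (Function('R')(u) = Mul(Add(-17, u), Pow(Mul(2, u), -1)) = Mul(Add(-17, u), Mul(Rational(1, 2), Pow(u, -1))) = Mul(Rational(1, 2), Pow(u, -1), Add(-17, u)))
q = 4612 (q = Add(11251, -6639) = 4612)
I = Rational(474993, 103) (I = Add(4612, Mul(-1, Mul(Rational(1, 2), Pow(103, -1), Add(-17, 103)))) = Add(4612, Mul(-1, Mul(Rational(1, 2), Rational(1, 103), 86))) = Add(4612, Mul(-1, Rational(43, 103))) = Add(4612, Rational(-43, 103)) = Rational(474993, 103) ≈ 4611.6)
Add(Mul(-8576, Pow(I, -1)), Mul(Add(9879, 14704), Pow(23270, -1))) = Add(Mul(-8576, Pow(Rational(474993, 103), -1)), Mul(Add(9879, 14704), Pow(23270, -1))) = Add(Mul(-8576, Rational(103, 474993)), Mul(24583, Rational(1, 23270))) = Add(Rational(-883328, 474993), Rational(1891, 1790)) = Rational(-682945357, 850237470)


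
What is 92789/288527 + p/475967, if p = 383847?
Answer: 154914725332/137329330609 ≈ 1.1281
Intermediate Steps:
92789/288527 + p/475967 = 92789/288527 + 383847/475967 = 154914725332/137329330609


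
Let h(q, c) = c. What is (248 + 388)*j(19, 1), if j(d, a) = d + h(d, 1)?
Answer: 12720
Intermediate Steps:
j(d, a) = 1 + d (j(d, a) = d + 1 = 1 + d)
(248 + 388)*j(19, 1) = (248 + 388)*(1 + 19) = 636*20 = 12720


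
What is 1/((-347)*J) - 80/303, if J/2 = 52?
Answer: -2887343/10934664 ≈ -0.26405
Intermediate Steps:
J = 104 (J = 2*52 = 104)
1/((-347)*J) - 80/303 = 1/(-347*104) - 80/303 = -1/347*1/104 - 80*1/303 = -1/36088 - 80/303 = -2887343/10934664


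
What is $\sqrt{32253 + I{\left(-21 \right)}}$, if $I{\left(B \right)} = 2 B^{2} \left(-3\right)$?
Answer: $\sqrt{29607} \approx 172.07$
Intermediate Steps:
$I{\left(B \right)} = - 6 B^{2}$
$\sqrt{32253 + I{\left(-21 \right)}} = \sqrt{32253 - 6 \left(-21\right)^{2}} = \sqrt{32253 - 2646} = \sqrt{29607}$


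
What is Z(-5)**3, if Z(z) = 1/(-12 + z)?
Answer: -1/4913 ≈ -0.00020354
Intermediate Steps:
Z(-5)**3 = (1/(-12 - 5))**3 = (1/(-17))**3 = (-1/17)**3 = -1/4913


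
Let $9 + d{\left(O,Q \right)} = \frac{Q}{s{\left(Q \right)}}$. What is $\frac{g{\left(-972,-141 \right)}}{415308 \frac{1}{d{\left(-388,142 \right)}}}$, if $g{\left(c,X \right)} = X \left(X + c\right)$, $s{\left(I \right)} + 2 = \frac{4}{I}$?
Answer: $- \frac{799611}{26120} \approx -30.613$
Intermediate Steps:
$s{\left(I \right)} = -2 + \frac{4}{I}$
$d{\left(O,Q \right)} = -9 + \frac{Q}{-2 + \frac{4}{Q}}$
$\frac{g{\left(-972,-141 \right)}}{415308 \frac{1}{d{\left(-388,142 \right)}}} = \frac{\left(-141\right) \left(-141 - 972\right)}{415308 \frac{1}{\frac{1}{2} \frac{1}{-2 + 142} \left(36 - 142^{2} - 2556\right)}} = \frac{\left(-141\right) \left(-1113\right)}{415308 \frac{1}{\frac{1}{2} \cdot \frac{1}{140} \left(36 - 20164 - 2556\right)}} = \frac{156933}{415308 \frac{1}{\frac{1}{2} \cdot \frac{1}{140} \left(36 - 20164 - 2556\right)}} = \frac{156933}{415308 \frac{1}{\frac{1}{2} \cdot \frac{1}{140} \left(-22684\right)}} = \frac{156933}{415308 \frac{1}{- \frac{5671}{70}}} = \frac{156933}{415308 \left(- \frac{70}{5671}\right)} = \frac{156933}{- \frac{548520}{107}} = 156933 \left(- \frac{107}{548520}\right) = - \frac{799611}{26120}$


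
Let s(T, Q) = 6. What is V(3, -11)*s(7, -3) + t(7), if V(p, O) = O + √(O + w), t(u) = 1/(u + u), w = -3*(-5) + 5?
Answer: -671/14 ≈ -47.929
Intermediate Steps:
w = 20 (w = 15 + 5 = 20)
t(u) = 1/(2*u)
V(p, O) = O + √(20 + O) (V(p, O) = O + √(O + 20) = O + √(20 + O))
V(3, -11)*s(7, -3) + t(7) = (-11 + √(20 - 11))*6 + (½)/7 = (-11 + √9)*6 + (½)*(⅐) = (-11 + 3)*6 + 1/14 = -8*6 + 1/14 = -48 + 1/14 = -671/14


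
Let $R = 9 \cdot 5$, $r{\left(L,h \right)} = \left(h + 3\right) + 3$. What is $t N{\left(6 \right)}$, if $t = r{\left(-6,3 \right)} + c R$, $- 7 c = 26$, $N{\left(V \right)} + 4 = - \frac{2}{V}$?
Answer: $\frac{4797}{7} \approx 685.29$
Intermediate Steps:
$r{\left(L,h \right)} = 6 + h$ ($r{\left(L,h \right)} = \left(3 + h\right) + 3 = 6 + h$)
$R = 45$
$N{\left(V \right)} = -4 - \frac{2}{V}$
$c = - \frac{26}{7}$ ($c = \left(- \frac{1}{7}\right) 26 = - \frac{26}{7} \approx -3.7143$)
$t = - \frac{1107}{7}$ ($t = \left(6 + 3\right) - \frac{1170}{7} = 9 - \frac{1170}{7} = - \frac{1107}{7} \approx -158.14$)
$t N{\left(6 \right)} = - \frac{1107 \left(-4 - \frac{2}{6}\right)}{7} = - \frac{1107 \left(-4 - \frac{1}{3}\right)}{7} = \left(- \frac{1107}{7}\right) \left(- \frac{13}{3}\right) = \frac{4797}{7}$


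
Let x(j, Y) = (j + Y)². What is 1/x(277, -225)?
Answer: 1/2704 ≈ 0.00036982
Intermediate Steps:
x(j, Y) = (Y + j)²
1/x(277, -225) = 1/((-225 + 277)²) = 1/(52²) = 1/2704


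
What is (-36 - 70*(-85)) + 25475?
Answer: 31389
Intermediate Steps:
(-36 - 70*(-85)) + 25475 = (-36 + 5950) + 25475 = 5914 + 25475 = 31389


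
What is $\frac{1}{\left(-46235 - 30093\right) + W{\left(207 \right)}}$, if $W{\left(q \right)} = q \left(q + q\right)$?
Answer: $\frac{1}{9370} \approx 0.00010672$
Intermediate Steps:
$W{\left(q \right)} = 2 q^{2}$ ($W{\left(q \right)} = q 2 q = 2 q^{2}$)
$\frac{1}{\left(-46235 - 30093\right) + W{\left(207 \right)}} = \frac{1}{\left(-46235 - 30093\right) + 2 \cdot 207^{2}} = \frac{1}{\left(-46235 - 30093\right) + 2 \cdot 42849} = \frac{1}{-76328 + 85698} = \frac{1}{9370}$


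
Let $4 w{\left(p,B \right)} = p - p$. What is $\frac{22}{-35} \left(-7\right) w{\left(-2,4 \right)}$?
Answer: $0$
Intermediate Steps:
$w{\left(p,B \right)} = 0$ ($w{\left(p,B \right)} = \frac{p - p}{4} = \frac{1}{4} \cdot 0 = 0$)
$\frac{22}{-35} \left(-7\right) w{\left(-2,4 \right)} = \frac{22}{-35} \left(-7\right) 0 = 22 \left(- \frac{1}{35}\right) \left(-7\right) 0 = \left(- \frac{22}{35}\right) \left(-7\right) 0 = \frac{22}{5} \cdot 0 = 0$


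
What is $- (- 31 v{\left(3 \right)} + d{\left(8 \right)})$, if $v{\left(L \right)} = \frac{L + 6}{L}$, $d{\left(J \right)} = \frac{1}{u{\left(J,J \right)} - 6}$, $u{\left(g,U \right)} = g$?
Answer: $\frac{185}{2} \approx 92.5$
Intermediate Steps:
$d{\left(J \right)} = \frac{1}{-6 + J}$ ($d{\left(J \right)} = \frac{1}{J - 6} = \frac{1}{-6 + J}$)
$v{\left(L \right)} = \frac{6 + L}{L}$
$- (- 31 v{\left(3 \right)} + d{\left(8 \right)}) = - (- 31 \frac{6 + 3}{3} + \frac{1}{-6 + 8}) = - (- 31 \cdot \frac{1}{3} \cdot 9 + \frac{1}{2}) = - (\left(-31\right) 3 + \frac{1}{2}) = - (-93 + \frac{1}{2}) = \left(-1\right) \left(- \frac{185}{2}\right) = \frac{185}{2}$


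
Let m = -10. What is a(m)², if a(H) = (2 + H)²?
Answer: 4096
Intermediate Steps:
a(m)² = ((2 - 10)²)² = ((-8)²)² = 64² = 4096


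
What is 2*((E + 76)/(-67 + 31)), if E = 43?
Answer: -119/18 ≈ -6.6111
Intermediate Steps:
2*((E + 76)/(-67 + 31)) = 2*((43 + 76)/(-67 + 31)) = 2*(119/(-36)) = 2*(119*(-1/36)) = 2*(-119/36) = -119/18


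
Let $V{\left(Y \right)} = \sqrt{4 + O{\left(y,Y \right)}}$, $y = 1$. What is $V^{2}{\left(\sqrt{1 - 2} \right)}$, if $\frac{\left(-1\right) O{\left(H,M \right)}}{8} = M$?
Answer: $4 - 8 i \approx 4.0 - 8.0 i$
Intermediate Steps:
$O{\left(H,M \right)} = - 8 M$
$V{\left(Y \right)} = \sqrt{4 - 8 Y}$
$V^{2}{\left(\sqrt{1 - 2} \right)} = \left(2 \sqrt{1 - 2 \sqrt{1 - 2}}\right)^{2} = \left(2 \sqrt{1 - 2 \sqrt{-1}}\right)^{2} = \left(2 \sqrt{1 - 2 i}\right)^{2} = 4 - 8 i$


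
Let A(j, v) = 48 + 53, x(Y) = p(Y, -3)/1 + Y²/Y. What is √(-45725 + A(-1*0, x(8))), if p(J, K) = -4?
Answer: 2*I*√11406 ≈ 213.6*I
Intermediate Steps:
x(Y) = -4 + Y (x(Y) = -4/1 + Y²/Y = -4*1 + Y = -4 + Y)
A(j, v) = 101
√(-45725 + A(-1*0, x(8))) = √(-45725 + 101) = √(-45624) = 2*I*√11406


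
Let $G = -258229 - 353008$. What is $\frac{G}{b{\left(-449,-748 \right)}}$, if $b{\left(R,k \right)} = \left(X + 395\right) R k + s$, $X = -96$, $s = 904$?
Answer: $- \frac{611237}{100420652} \approx -0.0060868$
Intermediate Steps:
$G = -611237$
$b{\left(R,k \right)} = 904 + 299 R k$ ($b{\left(R,k \right)} = \left(-96 + 395\right) R k + 904 = 299 R k + 904 = 904 + 299 R k$)
$\frac{G}{b{\left(-449,-748 \right)}} = - \frac{611237}{904 + 299 \left(-449\right) \left(-748\right)} = - \frac{611237}{904 + 100419748} = - \frac{611237}{100420652}$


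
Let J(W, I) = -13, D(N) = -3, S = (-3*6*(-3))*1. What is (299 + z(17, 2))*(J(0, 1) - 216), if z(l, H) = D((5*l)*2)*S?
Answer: -31373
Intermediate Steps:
S = 54 (S = -18*(-3)*1 = 54*1 = 54)
z(l, H) = -162 (z(l, H) = -3*54 = -162)
(299 + z(17, 2))*(J(0, 1) - 216) = (299 - 162)*(-13 - 216) = 137*(-229) = -31373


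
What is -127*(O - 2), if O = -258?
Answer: 33020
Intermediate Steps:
-127*(O - 2) = -127*(-258 - 2) = -127*(-260) = 33020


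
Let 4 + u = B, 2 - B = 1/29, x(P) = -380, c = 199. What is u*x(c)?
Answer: 22420/29 ≈ 773.10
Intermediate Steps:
B = 57/29 (B = 2 - 1/29 = 57/29 ≈ 1.9655)
u = -59/29 (u = -4 + 57/29 = -59/29 ≈ -2.0345)
u*x(c) = -59/29*(-380) = 22420/29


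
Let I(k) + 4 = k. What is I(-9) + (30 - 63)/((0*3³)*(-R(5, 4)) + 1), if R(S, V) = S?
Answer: -46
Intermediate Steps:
I(k) = -4 + k
I(-9) + (30 - 63)/((0*3³)*(-R(5, 4)) + 1) = (-4 - 9) + (30 - 63)/((0*3³)*(-1*5) + 1) = -13 - 33/((0*27)*(-5) + 1) = -13 - 33/(0*(-5) + 1) = -13 - 33/(0 + 1) = -13 - 33/1 = -13 + 1*(-33) = -13 - 33 = -46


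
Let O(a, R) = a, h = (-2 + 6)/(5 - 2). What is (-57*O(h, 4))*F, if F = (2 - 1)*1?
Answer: -76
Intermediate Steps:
h = 4/3 ≈ 1.3333
F = 1 (F = 1*1 = 1)
(-57*O(h, 4))*F = -57*4/3*1 = -76*1 = -76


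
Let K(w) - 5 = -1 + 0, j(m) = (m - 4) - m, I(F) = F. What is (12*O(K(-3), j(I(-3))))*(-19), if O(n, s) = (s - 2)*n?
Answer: 5472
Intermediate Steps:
j(m) = -4 (j(m) = (-4 + m) - m = -4)
K(w) = 4 (K(w) = 5 + (-1 + 0) = 5 - 1 = 4)
O(n, s) = n*(-2 + s) (O(n, s) = (-2 + s)*n = n*(-2 + s))
(12*O(K(-3), j(I(-3))))*(-19) = (12*(4*(-2 - 4)))*(-19) = (12*(4*(-6)))*(-19) = (12*(-24))*(-19) = -288*(-19) = 5472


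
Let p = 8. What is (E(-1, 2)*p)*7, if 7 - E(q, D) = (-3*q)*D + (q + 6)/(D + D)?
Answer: -14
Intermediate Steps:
E(q, D) = 7 + 3*D*q - (6 + q)/(2*D) (E(q, D) = 7 - ((-3*q)*D + (q + 6)/(D + D)) = 7 - (-3*D*q + (6 + q)/((2*D))) = 7 - (-3*D*q + (6 + q)*(1/(2*D))) = 7 - (-3*D*q + (6 + q)/(2*D)) = 7 - ((6 + q)/(2*D) - 3*D*q) = 7 + (3*D*q - (6 + q)/(2*D)) = 7 + 3*D*q - (6 + q)/(2*D))
(E(-1, 2)*p)*7 = (((-3 - ½*(-1) + 2*(7 + 3*2*(-1)))/2)*8)*7 = (((-3 + ½ + 2*(7 - 6))/2)*8)*7 = (((-3 + ½ + 2*1)/2)*8)*7 = (((-3 + ½ + 2)/2)*8)*7 = (((½)*(-½))*8)*7 = -¼*8*7 = -2*7 = -14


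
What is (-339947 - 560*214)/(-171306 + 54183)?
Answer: 459787/117123 ≈ 3.9257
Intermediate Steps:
(-339947 - 560*214)/(-171306 + 54183) = (-339947 - 119840)/(-117123) = -459787*(-1/117123) = 459787/117123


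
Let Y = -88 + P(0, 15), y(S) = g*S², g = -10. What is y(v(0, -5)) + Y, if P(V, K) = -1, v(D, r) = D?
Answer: -89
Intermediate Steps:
y(S) = -10*S²
Y = -89 (Y = -88 - 1 = -89)
y(v(0, -5)) + Y = -10*0² - 89 = -10*0 - 89 = 0 - 89 = -89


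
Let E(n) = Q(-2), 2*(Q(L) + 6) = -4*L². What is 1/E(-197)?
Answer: -1/14 ≈ -0.071429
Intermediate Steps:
Q(L) = -6 - 2*L² (Q(L) = -6 + (-4*L²)/2 = -6 - 2*L²)
E(n) = -14 (E(n) = -6 - 2*(-2)² = -6 - 2*4 = -6 - 8 = -14)
1/E(-197) = 1/(-14) = -1/14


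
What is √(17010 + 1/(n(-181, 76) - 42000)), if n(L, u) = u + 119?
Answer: √3303073662605/13935 ≈ 130.42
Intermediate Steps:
n(L, u) = 119 + u
√(17010 + 1/(n(-181, 76) - 42000)) = √(17010 + 1/((119 + 76) - 42000)) = √(17010 + 1/(195 - 42000)) = √(17010 + 1/(-41805)) = √(17010 - 1/41805) = √(711103049/41805) = √3303073662605/13935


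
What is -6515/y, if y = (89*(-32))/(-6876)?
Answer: -11199285/712 ≈ -15729.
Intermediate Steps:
y = 712/1719 (y = -2848*(-1/6876) = 712/1719 ≈ 0.41419)
-6515/y = -6515/712/1719 = -6515*1719/712 = -11199285/712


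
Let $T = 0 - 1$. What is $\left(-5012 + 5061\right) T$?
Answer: $-49$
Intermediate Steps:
$T = -1$ ($T = 0 - 1 = -1$)
$\left(-5012 + 5061\right) T = \left(-5012 + 5061\right) \left(-1\right) = 49 \left(-1\right) = -49$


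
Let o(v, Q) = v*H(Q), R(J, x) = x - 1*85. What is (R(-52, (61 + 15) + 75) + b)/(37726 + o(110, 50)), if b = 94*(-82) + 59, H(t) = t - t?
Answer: -7583/37726 ≈ -0.20100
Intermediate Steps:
H(t) = 0
R(J, x) = -85 + x (R(J, x) = x - 85 = -85 + x)
b = -7649 (b = -7708 + 59 = -7649)
o(v, Q) = 0 (o(v, Q) = v*0 = 0)
(R(-52, (61 + 15) + 75) + b)/(37726 + o(110, 50)) = ((-85 + ((61 + 15) + 75)) - 7649)/(37726 + 0) = ((-85 + (76 + 75)) - 7649)/37726 = ((-85 + 151) - 7649)*(1/37726) = (66 - 7649)*(1/37726) = -7583*1/37726 = -7583/37726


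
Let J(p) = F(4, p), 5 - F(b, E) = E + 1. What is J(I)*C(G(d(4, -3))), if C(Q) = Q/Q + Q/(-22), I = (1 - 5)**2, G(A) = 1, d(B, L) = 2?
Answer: -126/11 ≈ -11.455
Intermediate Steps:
F(b, E) = 4 - E (F(b, E) = 5 - (E + 1) = 5 - (1 + E) = 5 + (-1 - E) = 4 - E)
I = 16 (I = (-4)**2 = 16)
J(p) = 4 - p
C(Q) = 1 - Q/22 (C(Q) = 1 + Q*(-1/22) = 1 - Q/22)
J(I)*C(G(d(4, -3))) = (4 - 1*16)*(1 - 1/22*1) = (4 - 16)*(1 - 1/22) = -12*21/22 = -126/11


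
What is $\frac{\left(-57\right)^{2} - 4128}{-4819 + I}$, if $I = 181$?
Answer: $\frac{293}{1546} \approx 0.18952$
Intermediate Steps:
$\frac{\left(-57\right)^{2} - 4128}{-4819 + I} = \frac{\left(-57\right)^{2} - 4128}{-4819 + 181} = \frac{3249 - 4128}{-4638} = \left(-879\right) \left(- \frac{1}{4638}\right) = \frac{293}{1546}$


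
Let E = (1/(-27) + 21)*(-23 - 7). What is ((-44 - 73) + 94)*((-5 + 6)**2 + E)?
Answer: 129973/9 ≈ 14441.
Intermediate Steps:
E = -5660/9 (E = (-1/27 + 21)*(-30) = (566/27)*(-30) = -5660/9 ≈ -628.89)
((-44 - 73) + 94)*((-5 + 6)**2 + E) = ((-44 - 73) + 94)*((-5 + 6)**2 - 5660/9) = (-117 + 94)*(1**2 - 5660/9) = -23*(1 - 5660/9) = -23*(-5651/9) = 129973/9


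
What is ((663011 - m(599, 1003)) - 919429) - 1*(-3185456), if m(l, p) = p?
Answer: 2928035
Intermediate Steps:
((663011 - m(599, 1003)) - 919429) - 1*(-3185456) = ((663011 - 1*1003) - 919429) - 1*(-3185456) = ((663011 - 1003) - 919429) + 3185456 = (662008 - 919429) + 3185456 = -257421 + 3185456 = 2928035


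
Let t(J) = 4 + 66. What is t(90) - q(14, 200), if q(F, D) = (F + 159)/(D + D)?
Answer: 27827/400 ≈ 69.568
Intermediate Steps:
t(J) = 70
q(F, D) = (159 + F)/(2*D) (q(F, D) = (159 + F)/((2*D)) = (159 + F)*(1/(2*D)) = (159 + F)/(2*D))
t(90) - q(14, 200) = 70 - (159 + 14)/(2*200) = 70 - 173/(2*200) = 70 - 1*173/400 = 70 - 173/400 = 27827/400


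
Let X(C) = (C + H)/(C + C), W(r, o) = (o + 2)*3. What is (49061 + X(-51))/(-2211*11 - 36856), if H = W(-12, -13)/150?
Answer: -250213661/312002700 ≈ -0.80196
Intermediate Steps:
W(r, o) = 6 + 3*o (W(r, o) = (2 + o)*3 = 6 + 3*o)
H = -11/50 (H = (6 + 3*(-13))/150 = (6 - 39)*(1/150) = -33*1/150 = -11/50 ≈ -0.22000)
X(C) = (-11/50 + C)/(2*C) (X(C) = (C - 11/50)/(C + C) = (-11/50 + C)/((2*C)) = (-11/50 + C)*(1/(2*C)) = (-11/50 + C)/(2*C))
(49061 + X(-51))/(-2211*11 - 36856) = (49061 + (1/100)*(-11 + 50*(-51))/(-51))/(-2211*11 - 36856) = (49061 + (1/100)*(-1/51)*(-11 - 2550))/(-24321 - 36856) = (49061 + (1/100)*(-1/51)*(-2561))/(-61177) = (49061 + 2561/5100)*(-1/61177) = (250213661/5100)*(-1/61177) = -250213661/312002700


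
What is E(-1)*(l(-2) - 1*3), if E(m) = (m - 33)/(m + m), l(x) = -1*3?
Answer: -102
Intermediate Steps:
l(x) = -3
E(m) = (-33 + m)/(2*m) (E(m) = (-33 + m)/((2*m)) = (-33 + m)*(1/(2*m)) = (-33 + m)/(2*m))
E(-1)*(l(-2) - 1*3) = ((½)*(-33 - 1)/(-1))*(-3 - 1*3) = ((½)*(-1)*(-34))*(-3 - 3) = 17*(-6) = -102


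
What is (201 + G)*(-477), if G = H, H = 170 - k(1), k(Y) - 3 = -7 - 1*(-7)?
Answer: -175536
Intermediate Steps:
k(Y) = 3 (k(Y) = 3 + (-7 - 1*(-7)) = 3 + (-7 + 7) = 3 + 0 = 3)
H = 167 (H = 170 - 1*3 = 170 - 3 = 167)
G = 167
(201 + G)*(-477) = (201 + 167)*(-477) = 368*(-477) = -175536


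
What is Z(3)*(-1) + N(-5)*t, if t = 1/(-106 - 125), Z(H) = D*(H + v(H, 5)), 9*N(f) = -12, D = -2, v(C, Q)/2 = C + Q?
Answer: 26338/693 ≈ 38.006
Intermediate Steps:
v(C, Q) = 2*C + 2*Q (v(C, Q) = 2*(C + Q) = 2*C + 2*Q)
N(f) = -4/3 (N(f) = (⅑)*(-12) = -4/3)
Z(H) = -20 - 6*H (Z(H) = -2*(H + (2*H + 2*5)) = -2*(H + (2*H + 10)) = -2*(H + (10 + 2*H)) = -2*(10 + 3*H) = -20 - 6*H)
t = -1/231 (t = 1/(-231) = -1/231 ≈ -0.0043290)
Z(3)*(-1) + N(-5)*t = (-20 - 6*3)*(-1) - 4/3*(-1/231) = (-20 - 18)*(-1) + 4/693 = -38*(-1) + 4/693 = 38 + 4/693 = 26338/693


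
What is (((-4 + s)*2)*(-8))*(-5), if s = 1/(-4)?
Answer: -340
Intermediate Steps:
s = -¼ ≈ -0.25000
(((-4 + s)*2)*(-8))*(-5) = (((-4 - ¼)*2)*(-8))*(-5) = (-17/4*2*(-8))*(-5) = -17/2*(-8)*(-5) = 68*(-5) = -340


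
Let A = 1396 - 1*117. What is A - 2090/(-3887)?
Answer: 4973563/3887 ≈ 1279.5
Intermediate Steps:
A = 1279 (A = 1396 - 117 = 1279)
A - 2090/(-3887) = 1279 - 2090/(-3887) = 1279 - 2090*(-1)/3887 = 1279 - 1*(-2090/3887) = 1279 + 2090/3887 = 4973563/3887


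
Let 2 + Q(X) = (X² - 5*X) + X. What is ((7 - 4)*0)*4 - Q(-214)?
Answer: -46650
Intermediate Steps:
Q(X) = -2 + X² - 4*X (Q(X) = -2 + ((X² - 5*X) + X) = -2 + (X² - 4*X) = -2 + X² - 4*X)
((7 - 4)*0)*4 - Q(-214) = ((7 - 4)*0)*4 - (-2 + (-214)² - 4*(-214)) = (3*0)*4 - (-2 + 45796 + 856) = 0*4 - 1*46650 = 0 - 46650 = -46650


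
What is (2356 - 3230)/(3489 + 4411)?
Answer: -437/3950 ≈ -0.11063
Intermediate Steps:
(2356 - 3230)/(3489 + 4411) = -874/7900 = -874*1/7900 = -437/3950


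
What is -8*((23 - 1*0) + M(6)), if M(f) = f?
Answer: -232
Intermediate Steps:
-8*((23 - 1*0) + M(6)) = -8*((23 - 1*0) + 6) = -8*((23 + 0) + 6) = -8*(23 + 6) = -8*29 = -232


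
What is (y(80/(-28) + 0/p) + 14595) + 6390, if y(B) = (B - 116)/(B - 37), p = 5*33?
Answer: 5855647/279 ≈ 20988.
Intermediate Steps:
p = 165
y(B) = (-116 + B)/(-37 + B)
(y(80/(-28) + 0/p) + 14595) + 6390 = ((-116 + (80/(-28) + 0/165))/(-37 + (80/(-28) + 0/165)) + 14595) + 6390 = ((-116 + (80*(-1/28) + 0*(1/165)))/(-37 + (80*(-1/28) + 0*(1/165))) + 14595) + 6390 = ((-116 + (-20/7 + 0))/(-37 + (-20/7 + 0)) + 14595) + 6390 = ((-116 - 20/7)/(-37 - 20/7) + 14595) + 6390 = (-832/7/(-279/7) + 14595) + 6390 = (-7/279*(-832/7) + 14595) + 6390 = (832/279 + 14595) + 6390 = 4072837/279 + 6390 = 5855647/279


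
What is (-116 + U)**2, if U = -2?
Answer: 13924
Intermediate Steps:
(-116 + U)**2 = (-116 - 2)**2 = (-118)**2 = 13924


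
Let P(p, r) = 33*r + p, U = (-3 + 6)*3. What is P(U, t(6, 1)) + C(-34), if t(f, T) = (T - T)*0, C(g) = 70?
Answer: 79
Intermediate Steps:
t(f, T) = 0 (t(f, T) = 0*0 = 0)
U = 9 (U = 3*3 = 9)
P(p, r) = p + 33*r
P(U, t(6, 1)) + C(-34) = (9 + 33*0) + 70 = (9 + 0) + 70 = 9 + 70 = 79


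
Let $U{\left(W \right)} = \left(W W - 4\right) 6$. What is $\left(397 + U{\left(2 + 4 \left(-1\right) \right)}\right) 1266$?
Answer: $502602$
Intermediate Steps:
$U{\left(W \right)} = -24 + 6 W^{2}$ ($U{\left(W \right)} = \left(W^{2} - 4\right) 6 = \left(-4 + W^{2}\right) 6 = -24 + 6 W^{2}$)
$\left(397 + U{\left(2 + 4 \left(-1\right) \right)}\right) 1266 = \left(397 - \left(24 - 6 \left(2 + 4 \left(-1\right)\right)^{2}\right)\right) 1266 = \left(397 - \left(24 - 6 \left(2 - 4\right)^{2}\right)\right) 1266 = \left(397 - \left(24 - 6 \left(-2\right)^{2}\right)\right) 1266 = \left(397 + \left(-24 + 6 \cdot 4\right)\right) 1266 = \left(397 + \left(-24 + 24\right)\right) 1266 = \left(397 + 0\right) 1266 = 397 \cdot 1266 = 502602$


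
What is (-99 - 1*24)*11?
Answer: -1353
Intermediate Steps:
(-99 - 1*24)*11 = (-99 - 24)*11 = -123*11 = -1353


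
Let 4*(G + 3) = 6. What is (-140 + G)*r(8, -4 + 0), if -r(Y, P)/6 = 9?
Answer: 7641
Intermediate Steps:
G = -3/2 (G = -3 + (1/4)*6 = -3 + 3/2 = -3/2 ≈ -1.5000)
r(Y, P) = -54 (r(Y, P) = -6*9 = -54)
(-140 + G)*r(8, -4 + 0) = (-140 - 3/2)*(-54) = -283/2*(-54) = 7641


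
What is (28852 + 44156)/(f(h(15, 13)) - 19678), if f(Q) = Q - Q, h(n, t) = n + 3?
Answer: -36504/9839 ≈ -3.7101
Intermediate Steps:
h(n, t) = 3 + n
f(Q) = 0
(28852 + 44156)/(f(h(15, 13)) - 19678) = (28852 + 44156)/(0 - 19678) = 73008/(-19678) = 73008*(-1/19678) = -36504/9839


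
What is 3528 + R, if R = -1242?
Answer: 2286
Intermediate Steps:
3528 + R = 3528 - 1242 = 2286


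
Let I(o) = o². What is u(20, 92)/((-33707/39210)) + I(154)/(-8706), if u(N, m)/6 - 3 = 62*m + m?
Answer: -5939078934826/146726571 ≈ -40477.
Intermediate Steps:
u(N, m) = 18 + 378*m (u(N, m) = 18 + 6*(62*m + m) = 18 + 6*(63*m) = 18 + 378*m)
u(20, 92)/((-33707/39210)) + I(154)/(-8706) = (18 + 378*92)/((-33707/39210)) + 154²/(-8706) = (18 + 34776)/((-33707*1/39210)) + 23716*(-1/8706) = 34794/(-33707/39210) - 11858/4353 = 34794*(-39210/33707) - 11858/4353 = -1364272740/33707 - 11858/4353 = -5939078934826/146726571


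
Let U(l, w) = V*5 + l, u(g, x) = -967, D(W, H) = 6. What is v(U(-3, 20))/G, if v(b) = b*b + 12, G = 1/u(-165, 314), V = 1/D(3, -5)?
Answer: -581167/36 ≈ -16144.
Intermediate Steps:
V = ⅙ (V = 1/6 = ⅙ ≈ 0.16667)
G = -1/967 (G = 1/(-967) = -1/967 ≈ -0.0010341)
U(l, w) = ⅚ + l (U(l, w) = (⅙)*5 + l = ⅚ + l)
v(b) = 12 + b² (v(b) = b² + 12 = 12 + b²)
v(U(-3, 20))/G = (12 + (⅚ - 3)²)/(-1/967) = (12 + (-13/6)²)*(-967) = (12 + 169/36)*(-967) = (601/36)*(-967) = -581167/36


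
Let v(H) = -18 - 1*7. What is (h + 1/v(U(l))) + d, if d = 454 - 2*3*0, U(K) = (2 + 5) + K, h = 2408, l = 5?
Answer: 71549/25 ≈ 2862.0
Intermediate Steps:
U(K) = 7 + K
v(H) = -25 (v(H) = -18 - 7 = -25)
d = 454 (d = 454 - 6*0 = 454 + 0 = 454)
(h + 1/v(U(l))) + d = (2408 + 1/(-25)) + 454 = (2408 - 1/25) + 454 = 60199/25 + 454 = 71549/25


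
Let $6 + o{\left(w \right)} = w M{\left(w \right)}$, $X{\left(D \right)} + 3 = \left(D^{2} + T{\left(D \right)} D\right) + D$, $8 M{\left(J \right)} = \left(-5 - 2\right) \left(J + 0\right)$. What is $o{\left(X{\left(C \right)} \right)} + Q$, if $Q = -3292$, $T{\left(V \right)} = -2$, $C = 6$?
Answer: $- \frac{31487}{8} \approx -3935.9$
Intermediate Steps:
$M{\left(J \right)} = - \frac{7 J}{8}$ ($M{\left(J \right)} = \frac{\left(-5 - 2\right) \left(J + 0\right)}{8} = \frac{\left(-7\right) J}{8} = - \frac{7 J}{8}$)
$X{\left(D \right)} = -3 + D^{2} - D$ ($X{\left(D \right)} = -3 + \left(\left(D^{2} - 2 D\right) + D\right) = -3 + \left(D^{2} - D\right) = -3 + D^{2} - D$)
$o{\left(w \right)} = -6 - \frac{7 w^{2}}{8}$ ($o{\left(w \right)} = -6 + w \left(- \frac{7 w}{8}\right) = -6 - \frac{7 w^{2}}{8}$)
$o{\left(X{\left(C \right)} \right)} + Q = \left(-6 - \frac{7 \left(-3 + 6^{2} - 6\right)^{2}}{8}\right) - 3292 = \left(-6 - \frac{7 \left(-3 + 36 - 6\right)^{2}}{8}\right) - 3292 = \left(-6 - \frac{7 \cdot 27^{2}}{8}\right) - 3292 = \left(-6 - \frac{5103}{8}\right) - 3292 = - \frac{5151}{8} - 3292 = - \frac{31487}{8}$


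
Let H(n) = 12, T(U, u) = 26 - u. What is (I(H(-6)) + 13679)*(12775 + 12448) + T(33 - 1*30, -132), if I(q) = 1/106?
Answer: 36572736173/106 ≈ 3.4503e+8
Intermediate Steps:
I(q) = 1/106
(I(H(-6)) + 13679)*(12775 + 12448) + T(33 - 1*30, -132) = (1/106 + 13679)*(12775 + 12448) + (26 - 1*(-132)) = (1449975/106)*25223 + (26 + 132) = 36572719425/106 + 158 = 36572736173/106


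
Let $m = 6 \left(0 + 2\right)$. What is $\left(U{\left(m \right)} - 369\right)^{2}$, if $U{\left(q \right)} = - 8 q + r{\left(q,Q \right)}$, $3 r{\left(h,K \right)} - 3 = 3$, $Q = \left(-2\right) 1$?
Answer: $214369$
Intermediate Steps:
$Q = -2$
$r{\left(h,K \right)} = 2$ ($r{\left(h,K \right)} = 1 + \frac{1}{3} \cdot 3 = 1 + 1 = 2$)
$m = 12$ ($m = 6 \cdot 2 = 12$)
$U{\left(q \right)} = 2 - 8 q$ ($U{\left(q \right)} = - 8 q + 2 = 2 - 8 q$)
$\left(U{\left(m \right)} - 369\right)^{2} = \left(\left(2 - 96\right) - 369\right)^{2} = \left(-94 - 369\right)^{2} = \left(-463\right)^{2} = 214369$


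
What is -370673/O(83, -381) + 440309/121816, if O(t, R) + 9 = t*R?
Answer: 7385219557/481660464 ≈ 15.333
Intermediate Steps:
O(t, R) = -9 + R*t (O(t, R) = -9 + t*R = -9 + R*t)
-370673/O(83, -381) + 440309/121816 = -370673/(-9 - 381*83) + 440309/121816 = -370673/(-9 - 31623) + 440309*(1/121816) = -370673/(-31632) + 440309/121816 = -370673*(-1/31632) + 440309/121816 = 370673/31632 + 440309/121816 = 7385219557/481660464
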